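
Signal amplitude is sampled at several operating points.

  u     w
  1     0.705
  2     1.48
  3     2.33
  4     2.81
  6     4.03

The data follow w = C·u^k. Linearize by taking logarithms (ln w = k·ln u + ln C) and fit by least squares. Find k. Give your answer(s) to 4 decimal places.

Let Y = ln w. Fitting Y = k·ln u + ln C by least squares:
Σln u = 4.9698, Σ(ln u)² = 6.8196, Σln w = 3.3153, Σln u·ln w = 5.1306.
Normal system: [[6.8196, 4.9698]; [4.9698, 5]]·[k, ln C]ᵀ = [5.1306, 3.3153]ᵀ.
Δ = 6.8196·5 − (4.9698)² = 9.3990; k = (5.1306·5 − 4.9698·3.3153)/9.3990 = 0.97634, ln C = (6.8196·3.3153 − 4.9698·5.1306)/9.3990 = -0.30738.

k = 0.9763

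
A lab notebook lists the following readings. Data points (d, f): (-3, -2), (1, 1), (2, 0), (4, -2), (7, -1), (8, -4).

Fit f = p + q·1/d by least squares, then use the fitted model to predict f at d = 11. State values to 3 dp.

f̂ = -1.866

Sums needed: Σ1 = 6, Σ1/d = 283/168, Σ1/d·1/d = 41197/28224.
For Xᵀf: Σf = -8, Σ1/d·f = 11/21.
So XᵀX·[p, q]ᵀ = Xᵀf: [[6, 283/168]; [283/168, 41197/28224]]·[p, q]ᵀ = [-8, 11/21]ᵀ.
Δ = 6·(41197/28224) − (283/168)² = 167093/28224.
p = ((-8)·(41197/28224) − (283/168)·(11/21))/(167093/28224) = -354480/167093; q = (6·(11/21) − (283/168)·(-8))/(167093/28224) = 469056/167093.
At d = 11: f̂ = (-354480/167093)·(1) + (469056/167093)·(1/11) = -3430224/1838023.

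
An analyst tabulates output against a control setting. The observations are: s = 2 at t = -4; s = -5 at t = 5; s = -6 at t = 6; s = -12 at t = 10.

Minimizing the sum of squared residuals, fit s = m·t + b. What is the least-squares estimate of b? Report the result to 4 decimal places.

Compute the Gram sums: Σt·t = 177, Σt = 17, Σ1 = 4.
Moment sums: Σt·s = -189, Σs = -21.
So XᵀX·[m, b]ᵀ = Xᵀs: [[177, 17]; [17, 4]]·[m, b]ᵀ = [-189, -21]ᵀ.
det = 177·4 − 17² = 419.
m = ((-189)·4 − 17·(-21))/419 = -399/419; b = (177·(-21) − 17·(-189))/419 = -504/419.

b = -1.2029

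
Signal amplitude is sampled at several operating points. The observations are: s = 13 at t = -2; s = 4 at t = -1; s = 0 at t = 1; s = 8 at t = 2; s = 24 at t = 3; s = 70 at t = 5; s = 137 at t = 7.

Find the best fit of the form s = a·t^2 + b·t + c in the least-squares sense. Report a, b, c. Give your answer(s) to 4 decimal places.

XᵀX·[a, b, c]ᵀ = Xᵀs reads: 3141·a + 495·b + 93·c = 8767;  495·a + 93·b + 15·c = 1367;  93·a + 15·b + 7·c = 256.
Inverting the 3×3 Gram matrix, [a, b, c]ᵀ = [49309/16632, -5309/5544, -530/693]ᵀ.

a = 2.9647, b = -0.9576, c = -0.7648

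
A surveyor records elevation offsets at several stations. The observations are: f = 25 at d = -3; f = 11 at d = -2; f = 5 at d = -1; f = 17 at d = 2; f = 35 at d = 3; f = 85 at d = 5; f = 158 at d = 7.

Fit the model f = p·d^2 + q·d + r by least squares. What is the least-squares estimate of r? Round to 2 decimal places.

Normal-equation sums: Σd^2·d^2 = 3221, Σd^2·d = 467, Σd^2 = 101, Σd·d = 101, Σd = 11, Σ1 = 7.
And Σd^2·f = 10524, Σd·f = 1568, Σf = 336.
XᵀX·[p, q, r]ᵀ = Xᵀf becomes [[3221, 467, 101]; [467, 101, 11]; [101, 11, 7]]·[p, q, r]ᵀ = [10524, 1568, 336]ᵀ.
Row-reducing yields p = 135227/46032, q = 73879/46032, r = 11859/3836.

r = 3.09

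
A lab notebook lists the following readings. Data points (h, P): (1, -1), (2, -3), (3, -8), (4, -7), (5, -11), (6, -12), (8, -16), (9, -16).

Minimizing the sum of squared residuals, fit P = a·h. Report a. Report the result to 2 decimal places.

Normal-equation sums: Σh·h = 236.
Moment sums: Σh·P = -458.
AᵀA·[a]ᵀ = AᵀP becomes [[236]]·[a]ᵀ = [-458]ᵀ.
Hence a = -458 / 236 ≈ -1.94068.

a = -1.94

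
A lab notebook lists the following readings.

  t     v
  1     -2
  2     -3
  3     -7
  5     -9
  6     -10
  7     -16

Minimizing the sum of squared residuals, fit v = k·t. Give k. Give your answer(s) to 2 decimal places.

k = -1.98

Sums needed: Σt·t = 124.
And Σt·v = -246.
XᵀX·[k]ᵀ = Xᵀv becomes [[124]]·[k]ᵀ = [-246]ᵀ.
k = (-246)/124 = -1.98387.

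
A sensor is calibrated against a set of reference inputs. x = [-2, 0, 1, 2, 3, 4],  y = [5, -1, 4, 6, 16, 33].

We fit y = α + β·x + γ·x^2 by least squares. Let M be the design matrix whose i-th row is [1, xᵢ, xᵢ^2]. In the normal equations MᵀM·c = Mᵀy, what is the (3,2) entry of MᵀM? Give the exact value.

Row 3 ↔ basis x^2, column 2 ↔ basis x, so (MᵀM)_{3,2} = Σᵢ (x^2)·(x) = (4)·(-2) + (0)·(0) + (1)·(1) + (4)·(2) + (9)·(3) + (16)·(4) = 92.

92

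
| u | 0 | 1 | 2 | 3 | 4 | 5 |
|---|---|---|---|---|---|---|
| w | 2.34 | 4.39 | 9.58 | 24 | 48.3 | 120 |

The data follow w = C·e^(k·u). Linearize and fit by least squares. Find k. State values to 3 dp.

Let Y = ln w. Fitting Y = k·u + ln C by least squares:
Over the data: Σu = 15.0000, Σ(u)² = 55.0000, Σln w = 16.4321, Σu·ln w = 54.9800.
Normal system: [[55.0000, 15.0000]; [15.0000, 6]]·[k, ln C]ᵀ = [54.9800, 16.4321]ᵀ.
Slope k = (n·Σu·ln w − Σu·Σln w)/(n·Σ(u)² − (Σu)²) = (6·54.9800 − 15.0000·16.4321)/105.0000 = 0.79427; ln C = (Σln w − k·Σu)/n = 0.75302.

k = 0.794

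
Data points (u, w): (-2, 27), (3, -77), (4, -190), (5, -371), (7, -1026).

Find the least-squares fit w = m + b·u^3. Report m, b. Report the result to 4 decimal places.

m = 3.2316, b = -3.0003

Forming AᵀA = [[5, 551]; [551, 138163]] and Aᵀw = [-1637, -412748]ᵀ gives AᵀA·[m, b]ᵀ = Aᵀw.
Δ = 5·138163 − 551² = 387214.
m = ((-1637)·138163 − 551·(-412748))/387214 = 1251317/387214; b = (5·(-412748) − 551·(-1637))/387214 = -1161753/387214.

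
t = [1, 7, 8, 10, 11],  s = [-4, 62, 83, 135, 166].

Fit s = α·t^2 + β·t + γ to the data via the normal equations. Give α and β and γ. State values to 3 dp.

α = 1.507, β = -1.107, γ = -4.377

With design matrix A, AᵀA = [[31139, 3187, 335]; [3187, 335, 37]; [335, 37, 5]] and Aᵀs = [41932, 4270, 442]ᵀ.
Row-reducing yields α = 19345/12837, β = -4736/4279, γ = -56185/12837.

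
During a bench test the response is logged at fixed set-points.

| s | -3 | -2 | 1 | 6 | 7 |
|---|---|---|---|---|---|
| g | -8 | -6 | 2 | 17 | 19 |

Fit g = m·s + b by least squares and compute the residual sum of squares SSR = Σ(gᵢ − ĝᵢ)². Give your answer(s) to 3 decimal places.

SSR = 1.022

The normal equations are: 99·m + 9·b = 273;  9·m + 5·b = 24.
(Σs·s = 99, Σs = 9, Σ1 = 5, Σs·g = 273, Σg = 24.)
Δ = 99·5 − 9² = 414.
m = (273·5 − 9·24)/414 = 383/138; b = (99·24 − 9·273)/414 = -9/46.
Residuals: 12/23, -35/138, -40/69, 25/46, -16/69; SSR = 47/46.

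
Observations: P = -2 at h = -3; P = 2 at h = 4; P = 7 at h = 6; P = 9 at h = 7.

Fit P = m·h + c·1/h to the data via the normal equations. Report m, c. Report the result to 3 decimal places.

m = 1.419, c = -9.277

Normal-equation sums: Σh·h = 110, Σh·1/h = 4, Σ1/h·1/h = 1565/7056.
Moment sums: Σh·P = 119, Σ1/h·P = 76/21.
Normal equations: [[110, 4]; [4, 1565/7056]]·[m, c]ᵀ = [119, 76/21]ᵀ.
Eliminating c: (1565/7056)·(row 1) − 4·(row 2) gives (29627/3528)·m = (1565/7056)·119 − 4·(76/21) = 12013/1008, so m = 84091/59254.
Then c = ((76/21) − 4·(84091/59254))/(1565/7056) = -274848/29627.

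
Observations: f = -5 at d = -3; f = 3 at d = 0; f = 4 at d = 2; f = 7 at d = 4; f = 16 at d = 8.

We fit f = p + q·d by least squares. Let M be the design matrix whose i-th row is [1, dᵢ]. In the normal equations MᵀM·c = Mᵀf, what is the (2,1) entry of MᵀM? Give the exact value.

Row 2 ↔ basis d, column 1 ↔ basis 1, so (MᵀM)_{2,1} = Σᵢ d = (-3)·(1) + (0)·(1) + (2)·(1) + (4)·(1) + (8)·(1) = 11.

11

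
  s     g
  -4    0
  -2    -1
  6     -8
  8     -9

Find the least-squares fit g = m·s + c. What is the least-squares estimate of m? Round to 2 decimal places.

XᵀX·[m, c]ᵀ = Xᵀg reads: 120·m + 8·c = -118;  8·m + 4·c = -18.
Eliminating c: 4·(row 1) − 8·(row 2) gives 416·m = 4·(-118) − 8·(-18) = -328, so m = -41/52.
Then c = ((-18) − 8·(-41/52))/4 = -38/13.

m = -0.79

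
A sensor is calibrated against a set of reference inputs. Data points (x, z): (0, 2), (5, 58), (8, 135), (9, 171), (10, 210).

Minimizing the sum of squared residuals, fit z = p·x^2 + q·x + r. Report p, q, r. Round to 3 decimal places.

p = 1.950, q = 1.205, r = 2.194

Normal-equation sums: Σx^2·x^2 = 21282, Σx^2·x = 2366, Σx^2 = 270, Σx·x = 270, Σx = 32, Σ1 = 5.
For Aᵀz: Σx^2·z = 44941, Σx·z = 5009, Σz = 576.
Normal equations: [[21282, 2366, 270]; [2366, 270, 32]; [270, 32, 5]]·[p, q, r]ᵀ = [44941, 5009, 576]ᵀ.
Inverting the 3×3 Gram matrix, [p, q, r]ᵀ = [36471/18704, 22537/18704, 20515/9352]ᵀ.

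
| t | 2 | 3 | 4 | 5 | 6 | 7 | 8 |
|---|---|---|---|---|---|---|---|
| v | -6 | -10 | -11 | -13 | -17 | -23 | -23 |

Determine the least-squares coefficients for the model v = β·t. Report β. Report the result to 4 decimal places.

Entries of MᵀM: Σt·t = 203.
Right-hand side: Σt·v = -598.
Hence β = -598 / 203 ≈ -2.94581.

β = -2.9458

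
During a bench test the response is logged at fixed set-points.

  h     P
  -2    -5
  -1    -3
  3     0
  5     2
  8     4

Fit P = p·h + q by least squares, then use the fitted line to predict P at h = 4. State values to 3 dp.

Compute the Gram sums: Σh·h = 103, Σh = 13, Σ1 = 5.
Right-hand side: Σh·P = 55, ΣP = -2.
So XᵀX·[p, q]ᵀ = XᵀP: [[103, 13]; [13, 5]]·[p, q]ᵀ = [55, -2]ᵀ.
Δ = 103·5 − 13² = 346.
p = (55·5 − 13·(-2))/346 = 301/346; q = (103·(-2) − 13·55)/346 = -921/346.
At h = 4: P̂ = (301/346)·(4) + (-921/346)·(1) = 283/346.

P̂ = 0.818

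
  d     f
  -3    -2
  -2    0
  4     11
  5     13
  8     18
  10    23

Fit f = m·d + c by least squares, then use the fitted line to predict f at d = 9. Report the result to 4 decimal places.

f̂ = 20.5194

Normal-equation sums: Σd·d = 218, Σd = 22, Σ1 = 6.
Right-hand side: Σd·f = 489, Σf = 63.
Normal equations: [[218, 22]; [22, 6]]·[m, c]ᵀ = [489, 63]ᵀ.
det = 218·6 − 22² = 824.
m = (489·6 − 22·63)/824 = 387/206; c = (218·63 − 22·489)/824 = 372/103.
At d = 9: f̂ = (387/206)·(9) + (372/103)·(1) = 4227/206.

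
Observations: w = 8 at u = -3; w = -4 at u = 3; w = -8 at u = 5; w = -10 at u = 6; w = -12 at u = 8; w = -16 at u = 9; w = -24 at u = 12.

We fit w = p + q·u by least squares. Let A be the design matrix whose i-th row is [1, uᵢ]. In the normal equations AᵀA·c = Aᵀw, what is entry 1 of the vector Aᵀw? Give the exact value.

-66

Entry 1 ↔ basis 1, so (Aᵀw)_{1} = Σᵢ wᵢ = (1)·(8) + (1)·(-4) + (1)·(-8) + (1)·(-10) + (1)·(-12) + (1)·(-16) + (1)·(-24) = -66.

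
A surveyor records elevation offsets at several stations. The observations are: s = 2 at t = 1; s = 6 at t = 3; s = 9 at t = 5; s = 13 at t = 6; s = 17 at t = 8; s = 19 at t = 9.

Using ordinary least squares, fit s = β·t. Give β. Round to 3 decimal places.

β = 2.083

Entries of MᵀM: Σt·t = 216.
For Mᵀs: Σt·s = 450.
So MᵀM·[β]ᵀ = Mᵀs: [[216]]·[β]ᵀ = [450]ᵀ.
β = 450/216 = 2.08333.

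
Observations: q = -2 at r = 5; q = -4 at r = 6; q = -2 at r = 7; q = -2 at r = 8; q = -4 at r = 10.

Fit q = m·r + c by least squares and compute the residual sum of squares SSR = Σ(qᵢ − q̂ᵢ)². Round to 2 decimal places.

SSR = 4.11

The normal system MᵀM·[m, c]ᵀ = Mᵀq is [[274, 36]; [36, 5]]·[m, c]ᵀ = [-104, -14]ᵀ.
Eliminating c: 5·(row 1) − 36·(row 2) gives 74·m = 5·(-104) − 36·(-14) = -16, so m = -8/37.
Then c = ((-14) − 36·(-8/37))/5 = -46/37.
Residuals: 12/37, -54/37, 28/37, 36/37, -22/37; SSR = 152/37.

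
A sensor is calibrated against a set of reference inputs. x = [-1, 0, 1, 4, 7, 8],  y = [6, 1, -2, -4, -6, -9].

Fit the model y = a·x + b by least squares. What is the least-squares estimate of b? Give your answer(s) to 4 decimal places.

From the data, Σx·x = 131, Σx = 19, Σ1 = 6.
Right-hand side: Σx·y = -138, Σy = -14.
MᵀM·[a, b]ᵀ = Mᵀy becomes [[131, 19]; [19, 6]]·[a, b]ᵀ = [-138, -14]ᵀ.
det = 131·6 − 19² = 425.
a = ((-138)·6 − 19·(-14))/425 = -562/425; b = (131·(-14) − 19·(-138))/425 = 788/425.

b = 1.8541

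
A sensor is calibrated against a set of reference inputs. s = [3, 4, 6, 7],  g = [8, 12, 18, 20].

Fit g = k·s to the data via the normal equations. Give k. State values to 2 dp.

With design matrix X, XᵀX = [[110]] and Xᵀg = [320]ᵀ.
k = 320/110 = 2.90909.

k = 2.91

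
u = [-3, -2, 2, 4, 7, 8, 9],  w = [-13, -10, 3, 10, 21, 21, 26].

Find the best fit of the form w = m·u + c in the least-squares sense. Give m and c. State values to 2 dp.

m = 3.24, c = -3.30

Sums needed: Σu·u = 227, Σu = 25, Σ1 = 7.
Moment sums: Σu·w = 654, Σw = 58.
So MᵀM·[m, c]ᵀ = Mᵀw: [[227, 25]; [25, 7]]·[m, c]ᵀ = [654, 58]ᵀ.
Eliminating c: 7·(row 1) − 25·(row 2) gives 964·m = 7·654 − 25·58 = 3128, so m = 782/241.
Then c = (58 − 25·(782/241))/7 = -796/241.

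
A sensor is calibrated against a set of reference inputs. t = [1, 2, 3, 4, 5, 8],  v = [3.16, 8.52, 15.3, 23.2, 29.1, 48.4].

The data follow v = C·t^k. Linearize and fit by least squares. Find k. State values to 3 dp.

k = 1.331

Taking logs, ln v = k·ln t + ln C, so regress ln v on ln t.
Σln t = 6.8669, Σ(ln t)² = 10.5236, Σln v = 16.4152, Σln t·ln v = 22.3328.
Equations: 10.5236·k + 6.8669·ln C = 22.3328;  6.8669·k + 6·ln C = 16.4152.
Δ = 10.5236·6 − (6.8669)² = 15.9867; k = (22.3328·6 − 6.8669·16.4152)/15.9867 = 1.33075, ln C = (10.5236·16.4152 − 6.8669·22.3328)/15.9867 = 1.21284.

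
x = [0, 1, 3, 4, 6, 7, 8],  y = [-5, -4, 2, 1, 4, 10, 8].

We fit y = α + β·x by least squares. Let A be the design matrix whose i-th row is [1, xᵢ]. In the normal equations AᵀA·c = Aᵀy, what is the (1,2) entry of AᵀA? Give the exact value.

29

Row 1 ↔ basis 1, column 2 ↔ basis x, so (AᵀA)_{1,2} = Σᵢ x = (1)·(0) + (1)·(1) + (1)·(3) + (1)·(4) + (1)·(6) + (1)·(7) + (1)·(8) = 29.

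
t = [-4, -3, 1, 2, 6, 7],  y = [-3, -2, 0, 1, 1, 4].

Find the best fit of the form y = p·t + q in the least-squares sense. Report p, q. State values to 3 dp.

Compute the Gram sums: Σt·t = 115, Σt = 9, Σ1 = 6.
Right-hand side: Σt·y = 54, Σy = 1.
Determinant 115·6 − 9² = 609.
p = (54·6 − 9·1)/609 = 15/29; q = (115·1 − 9·54)/609 = -53/87.

p = 0.517, q = -0.609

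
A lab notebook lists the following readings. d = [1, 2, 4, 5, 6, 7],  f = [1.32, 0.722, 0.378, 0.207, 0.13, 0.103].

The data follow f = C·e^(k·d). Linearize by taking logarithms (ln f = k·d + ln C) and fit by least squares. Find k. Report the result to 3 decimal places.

k = -0.429

Linearized form: ln f = k·d + ln C. From the 6 transformed points,
Σd = 25.0000, Σ(d)² = 131.0000, Σln f = -6.9092, Σd·ln f = -40.2930.
Normal system: [[131.0000, 25.0000]; [25.0000, 6]]·[k, ln C]ᵀ = [-40.2930, -6.9092]ᵀ.
Δ = 131.0000·6 − (25.0000)² = 161.0000; k = (-40.2930·6 − 25.0000·-6.9092)/161.0000 = -0.42874, ln C = (131.0000·-6.9092 − 25.0000·-40.2930)/161.0000 = 0.63486.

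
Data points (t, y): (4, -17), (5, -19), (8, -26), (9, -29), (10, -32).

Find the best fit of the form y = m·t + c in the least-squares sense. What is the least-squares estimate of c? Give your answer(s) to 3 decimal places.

Forming XᵀX = [[286, 36]; [36, 5]] and Xᵀy = [-952, -123]ᵀ gives XᵀX·[m, c]ᵀ = Xᵀy.
Eliminating c: 5·(row 1) − 36·(row 2) gives 134·m = 5·(-952) − 36·(-123) = -332, so m = -166/67.
Then c = ((-123) − 36·(-166/67))/5 = -453/67.

c = -6.761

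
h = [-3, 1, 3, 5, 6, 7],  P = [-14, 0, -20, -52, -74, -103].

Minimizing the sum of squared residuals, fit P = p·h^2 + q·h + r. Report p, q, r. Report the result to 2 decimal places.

p = -2.02, q = -0.76, r = 1.94

The normal equations are: 4485·p + 685·q + 129·r = -9317;  685·p + 129·q + 19·r = -1443;  129·p + 19·q + 6·r = -263.
Row-reducing yields p = -11913/5908, q = -4517/5908, r = 819/422.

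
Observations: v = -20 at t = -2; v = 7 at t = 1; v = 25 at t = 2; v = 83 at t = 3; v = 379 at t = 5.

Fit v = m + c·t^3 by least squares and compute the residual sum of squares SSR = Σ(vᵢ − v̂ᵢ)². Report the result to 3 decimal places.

Normal-equation sums: Σ1 = 5, Σt^3 = 153, Σt^3·t^3 = 16483.
And Σv = 474, Σt^3·v = 49983.
AᵀA·[m, c]ᵀ = Aᵀv becomes [[5, 153]; [153, 16483]]·[m, c]ᵀ = [474, 49983]ᵀ.
Eliminating c: 16483·(row 1) − 153·(row 2) gives 59006·m = 16483·474 − 153·49983 = 165543, so m = 165543/59006.
Then c = (49983 − 153·(165543/59006))/16483 = 177393/59006.
Residuals: 73481/59006, 35053/29503, -109537/59006, -28828/29503, 11803/29503; SSR = 443923/59006.

SSR = 7.523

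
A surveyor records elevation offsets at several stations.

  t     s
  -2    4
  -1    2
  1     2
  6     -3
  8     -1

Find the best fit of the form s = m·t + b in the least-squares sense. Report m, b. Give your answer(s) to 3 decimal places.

m = -0.565, b = 2.155

Entries of AᵀA: Σt·t = 106, Σt = 12, Σ1 = 5.
Right-hand side: Σt·s = -34, Σs = 4.
Normal equations: [[106, 12]; [12, 5]]·[m, b]ᵀ = [-34, 4]ᵀ.
det = 106·5 − 12² = 386.
m = ((-34)·5 − 12·4)/386 = -109/193; b = (106·4 − 12·(-34))/386 = 416/193.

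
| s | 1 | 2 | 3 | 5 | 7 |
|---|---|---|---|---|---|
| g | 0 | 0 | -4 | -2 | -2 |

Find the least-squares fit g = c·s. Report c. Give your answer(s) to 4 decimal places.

Forming XᵀX = [[88]] and Xᵀg = [-36]ᵀ gives XᵀX·[c]ᵀ = Xᵀg.
Hence c = -36 / 88 ≈ -0.409091.

c = -0.4091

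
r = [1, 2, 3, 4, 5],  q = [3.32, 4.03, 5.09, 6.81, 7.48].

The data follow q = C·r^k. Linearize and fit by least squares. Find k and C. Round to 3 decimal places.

Linearized form: ln q = k·ln r + ln C. From the 5 transformed points,
Σln r = 4.7875, Σ(ln r)² = 6.1995, Σln q = 8.1516, Σln r·ln q = 8.6519.
Equations: 6.1995·k + 4.7875·ln C = 8.6519;  4.7875·k + 5·ln C = 8.1516.
Solving (det = 8.0774): k = 0.52410, ln C = 1.12850, so C = exp(1.12850) = 3.09102.

k = 0.524, C = 3.091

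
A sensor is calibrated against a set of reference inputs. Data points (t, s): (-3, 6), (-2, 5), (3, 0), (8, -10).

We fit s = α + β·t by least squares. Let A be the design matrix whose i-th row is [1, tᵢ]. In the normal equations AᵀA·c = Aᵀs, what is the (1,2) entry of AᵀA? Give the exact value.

6

Row 1 ↔ basis 1, column 2 ↔ basis t, so (AᵀA)_{1,2} = Σᵢ t = (1)·(-3) + (1)·(-2) + (1)·(3) + (1)·(8) = 6.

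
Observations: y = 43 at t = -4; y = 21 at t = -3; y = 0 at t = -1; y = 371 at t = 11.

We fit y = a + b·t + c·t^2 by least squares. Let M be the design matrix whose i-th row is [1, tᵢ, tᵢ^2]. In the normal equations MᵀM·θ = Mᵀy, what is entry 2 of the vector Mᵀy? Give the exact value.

Entry 2 ↔ basis t, so (Mᵀy)_{2} = Σᵢ (t)·yᵢ = (-4)·(43) + (-3)·(21) + (-1)·(0) + (11)·(371) = 3846.

3846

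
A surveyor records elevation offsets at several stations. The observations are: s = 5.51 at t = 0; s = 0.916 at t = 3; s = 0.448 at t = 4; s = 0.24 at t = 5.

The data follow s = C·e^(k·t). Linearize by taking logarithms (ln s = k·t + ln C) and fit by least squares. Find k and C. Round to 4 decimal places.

With ln sᵢ as the transformed response and tᵢ as the regressor:
XᵀX = [[50.0000, 12.0000]; [12.0000, 4]], rhs = [-10.6106, -0.6113]ᵀ  (here Σt = 12.0000, Σ(t)² = 50.0000, Σln s = -0.6113, Σt·ln s = -10.6106).
Solving (det = 56.0000): k = -0.62692, ln C = 1.72795, so C = exp(1.72795) = 5.62909.

k = -0.6269, C = 5.6291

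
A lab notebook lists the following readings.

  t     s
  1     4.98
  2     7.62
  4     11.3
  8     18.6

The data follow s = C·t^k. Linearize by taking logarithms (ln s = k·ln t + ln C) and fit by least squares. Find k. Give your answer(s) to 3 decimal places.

k = 0.627

Linearized form: ln s = k·ln t + ln C. From the 4 transformed points,
Σln t = 4.1589, Σ(ln t)² = 6.7263, Σln s = 8.9842, Σln t·ln s = 10.8477.
Equations: 6.7263·k + 4.1589·ln C = 10.8477;  4.1589·k + 4·ln C = 8.9842.
Slope k = (n·Σln t·ln s − Σln t·Σln s)/(n·Σ(ln t)² − (Σln t)²) = (4·10.8477 − 4.1589·8.9842)/9.6091 = 0.62717; ln C = (Σln s − k·Σln t)/n = 1.59396.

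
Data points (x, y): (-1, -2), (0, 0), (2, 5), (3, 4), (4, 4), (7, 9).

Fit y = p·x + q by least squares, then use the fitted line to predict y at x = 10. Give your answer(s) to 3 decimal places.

ŷ = 12.912

The normal equations are: 79·p + 15·q = 103;  15·p + 6·q = 20.
(Σx·x = 79, Σx = 15, Σ1 = 6, Σx·y = 103, Σy = 20.)
det = 79·6 − 15² = 249.
p = (103·6 − 15·20)/249 = 106/83; q = (79·20 − 15·103)/249 = 35/249.
At x = 10: ŷ = (106/83)·(10) + (35/249)·(1) = 3215/249.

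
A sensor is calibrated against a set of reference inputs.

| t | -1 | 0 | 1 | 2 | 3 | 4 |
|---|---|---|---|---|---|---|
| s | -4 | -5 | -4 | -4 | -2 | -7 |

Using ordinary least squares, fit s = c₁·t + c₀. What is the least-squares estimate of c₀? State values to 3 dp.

Sums needed: Σt·t = 31, Σt = 9, Σ1 = 6.
And Σt·s = -42, Σs = -26.
AᵀA·[c₁, c₀]ᵀ = Aᵀs becomes [[31, 9]; [9, 6]]·[c₁, c₀]ᵀ = [-42, -26]ᵀ.
det = 31·6 − 9² = 105.
c₁ = ((-42)·6 − 9·(-26))/105 = -6/35; c₀ = (31·(-26) − 9·(-42))/105 = -428/105.

c₀ = -4.076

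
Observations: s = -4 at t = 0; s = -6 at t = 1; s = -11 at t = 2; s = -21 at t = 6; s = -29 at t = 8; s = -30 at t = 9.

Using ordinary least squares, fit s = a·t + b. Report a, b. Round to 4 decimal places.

a = -2.9773, b = -3.9318

The normal system AᵀA·[a, b]ᵀ = Aᵀs is [[186, 26]; [26, 6]]·[a, b]ᵀ = [-656, -101]ᵀ.
Determinant 186·6 − 26² = 440.
a = ((-656)·6 − 26·(-101))/440 = -131/44; b = (186·(-101) − 26·(-656))/440 = -173/44.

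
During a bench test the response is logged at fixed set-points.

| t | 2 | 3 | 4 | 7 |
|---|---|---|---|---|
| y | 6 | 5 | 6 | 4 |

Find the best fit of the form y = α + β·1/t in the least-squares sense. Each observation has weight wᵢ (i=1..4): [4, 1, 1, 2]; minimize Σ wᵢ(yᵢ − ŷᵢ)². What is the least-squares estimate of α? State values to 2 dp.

α = 3.66

From the data, Σwᵢ·1 = 8, Σwᵢ·1/t = 241/84, Σwᵢ·1/t·1/t = 8569/7056.
For XᵀWy: Σwᵢ·y = 43, Σwᵢ·1/t·y = 685/42.
Eliminating β: (8569/7056)·(row 1) − (241/84)·(row 2) gives (10471/7056)·α = (8569/7056)·43 − (241/84)·(685/42) = 5471/1008, so α = 38297/10471.
Then β = ((685/42) − (241/84)·(38297/10471))/(8569/7056) = 50148/10471.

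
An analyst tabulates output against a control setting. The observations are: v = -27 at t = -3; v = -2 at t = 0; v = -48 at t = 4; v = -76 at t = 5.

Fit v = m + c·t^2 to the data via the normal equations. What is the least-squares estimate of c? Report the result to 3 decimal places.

c = -2.963

Compute the Gram sums: Σ1 = 4, Σt^2 = 50, Σt^2·t^2 = 962.
Moment sums: Σv = -153, Σt^2·v = -2911.
Normal equations: [[4, 50]; [50, 962]]·[m, c]ᵀ = [-153, -2911]ᵀ.
Δ = 4·962 − 50² = 1348.
m = ((-153)·962 − 50·(-2911))/1348 = -409/337; c = (4·(-2911) − 50·(-153))/1348 = -1997/674.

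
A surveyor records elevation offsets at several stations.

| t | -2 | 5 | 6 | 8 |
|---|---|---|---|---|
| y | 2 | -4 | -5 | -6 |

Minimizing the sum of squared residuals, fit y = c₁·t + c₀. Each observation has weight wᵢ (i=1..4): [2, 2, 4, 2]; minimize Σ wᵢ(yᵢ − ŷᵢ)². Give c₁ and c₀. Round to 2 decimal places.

XᵀWX·[c₁, c₀]ᵀ = XᵀWy reads: 330·c₁ + 46·c₀ = -264;  46·c₁ + 10·c₀ = -36.
(Σwᵢ·t·t = 330, Σwᵢ·t = 46, Σwᵢ·1 = 10, Σwᵢ·t·y = -264, Σwᵢ·y = -36.)
Eliminating c₀: 10·(row 1) − 46·(row 2) gives 1184·c₁ = 10·(-264) − 46·(-36) = -984, so c₁ = -123/148.
Then c₀ = ((-36) − 46·(-123/148))/10 = 33/148.

c₁ = -0.83, c₀ = 0.22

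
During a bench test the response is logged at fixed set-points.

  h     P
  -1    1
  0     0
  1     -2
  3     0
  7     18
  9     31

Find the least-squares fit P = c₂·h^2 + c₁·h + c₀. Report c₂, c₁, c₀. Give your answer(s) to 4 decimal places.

Setting ∂/∂c₂ … = 0 gives: 9045·c₂ + 1099·c₁ + 141·c₀ = 3392;  1099·c₂ + 141·c₁ + 19·c₀ = 402;  141·c₂ + 19·c₁ + 6·c₀ = 48.
Inverting the 3×3 Gram matrix, [c₂, c₁, c₀]ᵀ = [11929/22524, -8877/7508, -3952/5631]ᵀ.

c₂ = 0.5296, c₁ = -1.1823, c₀ = -0.7018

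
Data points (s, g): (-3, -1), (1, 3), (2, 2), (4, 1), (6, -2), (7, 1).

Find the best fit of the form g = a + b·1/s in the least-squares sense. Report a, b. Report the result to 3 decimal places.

The normal equations are: 6·a + (145/84)·b = 4;  (145/84)·a + (10385/7056)·b = 123/28.
(Σ1 = 6, Σ1/s = 145/84, Σ1/s·1/s = 10385/7056, Σg = 4, Σ1/s·g = 123/28.)
det = 6·(10385/7056) − (145/84)² = 41285/7056.
a = (4·(10385/7056) − (145/84)·(123/28))/(41285/7056) = -2393/8257; b = (6·(123/28) − (145/84)·4)/(41285/7056) = 137256/41285.

a = -0.290, b = 3.325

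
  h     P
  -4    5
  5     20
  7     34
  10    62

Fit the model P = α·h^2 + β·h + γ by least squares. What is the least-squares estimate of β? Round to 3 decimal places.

With design matrix A, AᵀA = [[13282, 1404, 190]; [1404, 190, 18]; [190, 18, 4]] and AᵀP = [8446, 938, 121]ᵀ.
Inverting the 3×3 Gram matrix, [α, β, γ]ᵀ = [26035/54204, 21517/18068, 112529/54204]ᵀ.

β = 1.191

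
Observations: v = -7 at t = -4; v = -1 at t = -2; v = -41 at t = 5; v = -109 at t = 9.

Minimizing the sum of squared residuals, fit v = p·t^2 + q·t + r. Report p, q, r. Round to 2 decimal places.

The normal equations are: 7458·p + 782·q + 126·r = -9970;  782·p + 126·q + 8·r = -1156;  126·p + 8·q + 4·r = -158.
(Σt^2·t^2 = 7458, Σt^2·t = 782, Σt^2 = 126, Σt·t = 126, Σt = 8, Σ1 = 4, Σt^2·v = -9970, Σt·v = -1156, Σv = -158.)
Solving the 3×3 system (Gaussian elimination) gives p = -10403/10289, q = -28447/10289, r = -21827/10289.

p = -1.01, q = -2.76, r = -2.12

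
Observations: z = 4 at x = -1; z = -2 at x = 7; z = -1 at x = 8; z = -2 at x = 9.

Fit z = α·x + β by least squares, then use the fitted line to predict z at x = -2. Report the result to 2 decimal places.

ẑ = 4.47

Sums needed: Σx·x = 195, Σx = 23, Σ1 = 4.
Moment sums: Σx·z = -44, Σz = -1.
MᵀM·[α, β]ᵀ = Mᵀz becomes [[195, 23]; [23, 4]]·[α, β]ᵀ = [-44, -1]ᵀ.
Δ = 195·4 − 23² = 251.
α = ((-44)·4 − 23·(-1))/251 = -153/251; β = (195·(-1) − 23·(-44))/251 = 817/251.
At x = -2: ẑ = (-153/251)·(-2) + (817/251)·(1) = 1123/251.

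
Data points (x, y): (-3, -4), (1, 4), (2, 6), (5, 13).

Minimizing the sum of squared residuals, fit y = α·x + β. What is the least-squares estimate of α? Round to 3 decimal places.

α = 2.115

Compute the Gram sums: Σx·x = 39, Σx = 5, Σ1 = 4.
Moment sums: Σx·y = 93, Σy = 19.
Eliminating β: 4·(row 1) − 5·(row 2) gives 131·α = 4·93 − 5·19 = 277, so α = 277/131.
Then β = (19 − 5·(277/131))/4 = 276/131.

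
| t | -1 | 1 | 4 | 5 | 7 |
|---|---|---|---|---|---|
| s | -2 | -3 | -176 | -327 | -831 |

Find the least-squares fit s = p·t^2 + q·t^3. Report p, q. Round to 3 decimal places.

MᵀM·[p, q]ᵀ = Mᵀs reads: 3284·p + 20956·q = -51715;  20956·p + 137372·q = -337173.
Determinant 3284·137372 − 20956² = 11975712.
p = ((-51715)·137372 − 20956·(-337173))/11975712 = -4799449/1496964; q = (3284·(-337173) − 20956·(-51715))/11975712 = -1471037/748482.

p = -3.206, q = -1.965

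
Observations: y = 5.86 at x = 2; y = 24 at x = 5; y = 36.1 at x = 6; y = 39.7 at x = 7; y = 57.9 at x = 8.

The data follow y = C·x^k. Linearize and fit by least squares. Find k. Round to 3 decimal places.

k = 1.612

Taking logs, ln y = k·ln x + ln C, so regress ln y on ln x.
Σln x = 8.1197, Σ(ln x)² = 14.3918, Σln y = 16.2726, Σln x·ln y = 28.3697.
Equations: 14.3918·k + 8.1197·ln C = 28.3697;  8.1197·k + 5·ln C = 16.2726.
Δ = 14.3918·5 − (8.1197)² = 6.0295; k = (28.3697·5 − 8.1197·16.2726)/6.0295 = 1.61210, ln C = (14.3918·16.2726 − 8.1197·28.3697)/6.0295 = 0.63655.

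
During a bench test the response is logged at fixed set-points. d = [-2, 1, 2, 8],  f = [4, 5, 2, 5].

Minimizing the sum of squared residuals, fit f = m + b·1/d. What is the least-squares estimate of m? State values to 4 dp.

m = 3.9707

Compute the Gram sums: Σ1 = 4, Σ1/d = 9/8, Σ1/d·1/d = 97/64.
Moment sums: Σf = 16, Σ1/d·f = 37/8.
MᵀM·[m, b]ᵀ = Mᵀf becomes [[4, 9/8]; [9/8, 97/64]]·[m, b]ᵀ = [16, 37/8]ᵀ.
Δ = 4·(97/64) − (9/8)² = 307/64.
m = (16·(97/64) − (9/8)·(37/8))/(307/64) = 1219/307; b = (4·(37/8) − (9/8)·16)/(307/64) = 32/307.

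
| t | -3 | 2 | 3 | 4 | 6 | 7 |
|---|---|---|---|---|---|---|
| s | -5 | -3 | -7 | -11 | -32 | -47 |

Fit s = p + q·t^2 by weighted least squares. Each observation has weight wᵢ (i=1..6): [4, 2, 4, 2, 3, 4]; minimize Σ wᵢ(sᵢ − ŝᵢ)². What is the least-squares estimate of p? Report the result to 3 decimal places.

p = 3.018

XᵀWX·[p, q]ᵀ = XᵀWs reads: 19·p + 416·q = -360;  416·p + 14684·q = -13476.
det = 19·14684 − 416² = 105940.
p = ((-360)·14684 − 416·(-13476))/105940 = 79944/26485; q = (19·(-13476) − 416·(-360))/105940 = -26571/26485.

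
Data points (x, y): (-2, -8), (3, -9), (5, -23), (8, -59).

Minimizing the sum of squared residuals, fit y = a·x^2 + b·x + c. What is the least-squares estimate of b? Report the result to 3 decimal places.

AᵀA·[a, b, c]ᵀ = Aᵀy reads: 4818·a + 656·b + 102·c = -4464;  656·a + 102·b + 14·c = -598;  102·a + 14·b + 4·c = -99.
Inverting the 3×3 Gram matrix, [a, b, c]ᵀ = [-5519/5620, 4467/5620, -2799/1124]ᵀ.

b = 0.795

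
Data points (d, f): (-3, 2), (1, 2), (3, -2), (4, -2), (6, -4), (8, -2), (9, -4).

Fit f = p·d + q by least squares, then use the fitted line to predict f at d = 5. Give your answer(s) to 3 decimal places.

Setting ∂/∂p … = 0 gives: 216·p + 28·q = -94;  28·p + 7·q = -10.
(Σd·d = 216, Σd = 28, Σ1 = 7, Σd·f = -94, Σf = -10.)
Δ = 216·7 − 28² = 728.
p = ((-94)·7 − 28·(-10))/728 = -27/52; q = (216·(-10) − 28·(-94))/728 = 59/91.
At d = 5: f̂ = (-27/52)·(5) + (59/91)·(1) = -709/364.

f̂ = -1.948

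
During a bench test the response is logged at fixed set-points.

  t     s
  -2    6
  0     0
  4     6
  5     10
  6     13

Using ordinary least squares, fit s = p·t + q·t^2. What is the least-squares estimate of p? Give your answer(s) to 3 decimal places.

From the data, Σt·t = 81, Σt·t^2 = 397, Σt^2·t^2 = 2193.
Right-hand side: Σt·s = 140, Σt^2·s = 838.
Δ = 81·2193 − 397² = 20024.
p = (140·2193 − 397·838)/20024 = -12833/10012; q = (81·838 − 397·140)/20024 = 6149/10012.

p = -1.282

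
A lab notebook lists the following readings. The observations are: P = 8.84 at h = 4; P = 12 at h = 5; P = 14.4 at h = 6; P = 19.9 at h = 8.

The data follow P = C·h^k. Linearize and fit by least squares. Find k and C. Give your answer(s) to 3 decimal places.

Taking logs, ln P = k·ln h + ln C, so regress ln P on ln h.
Σln h = 6.8669, Σ(ln h)² = 12.0466, Σln P = 10.3221, Σln h·ln P = 18.0185.
Equations: 12.0466·k + 6.8669·ln C = 18.0185;  6.8669·k + 4·ln C = 10.3221.
Δ = 12.0466·4 − (6.8669)² = 1.0316; k = (18.0185·4 − 6.8669·10.3221)/1.0316 = 1.15604, ln C = (12.0466·10.3221 − 6.8669·18.0185)/1.0316 = 0.59592, so C = exp(0.59592) = 1.81470.

k = 1.156, C = 1.815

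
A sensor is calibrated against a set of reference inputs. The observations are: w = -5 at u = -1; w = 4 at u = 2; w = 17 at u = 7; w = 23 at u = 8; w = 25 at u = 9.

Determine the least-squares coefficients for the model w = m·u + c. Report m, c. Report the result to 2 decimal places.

m = 2.99, c = -2.13

Normal-equation sums: Σu·u = 199, Σu = 25, Σ1 = 5.
Right-hand side: Σu·w = 541, Σw = 64.
So XᵀX·[m, c]ᵀ = Xᵀw: [[199, 25]; [25, 5]]·[m, c]ᵀ = [541, 64]ᵀ.
Δ = 199·5 − 25² = 370.
m = (541·5 − 25·64)/370 = 221/74; c = (199·64 − 25·541)/370 = -789/370.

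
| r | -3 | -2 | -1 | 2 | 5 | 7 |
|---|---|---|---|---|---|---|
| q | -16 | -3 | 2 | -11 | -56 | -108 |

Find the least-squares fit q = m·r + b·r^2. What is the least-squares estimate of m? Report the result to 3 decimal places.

Sums needed: Σr·r = 92, Σr·r^2 = 440, Σr^2·r^2 = 3140.
Moment sums: Σr·q = -1006, Σr^2·q = -6890.
det = 92·3140 − 440² = 95280.
m = ((-1006)·3140 − 440·(-6890))/95280 = -3181/2382; b = (92·(-6890) − 440·(-1006))/95280 = -4781/2382.

m = -1.335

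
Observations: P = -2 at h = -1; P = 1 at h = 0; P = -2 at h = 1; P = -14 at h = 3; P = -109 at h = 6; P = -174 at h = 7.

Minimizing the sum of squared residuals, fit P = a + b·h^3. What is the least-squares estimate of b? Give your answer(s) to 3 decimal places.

b = -0.504

Normal-equation sums: Σ1 = 6, Σh^3 = 586, Σh^3·h^3 = 165036.
For XᵀP: ΣP = -300, Σh^3·P = -83604.
XᵀX·[a, b]ᵀ = XᵀP becomes [[6, 586]; [586, 165036]]·[a, b]ᵀ = [-300, -83604]ᵀ.
Eliminating b: 165036·(row 1) − 586·(row 2) gives 646820·a = 165036·(-300) − 586·(-83604) = -518856, so a = -129714/161705.
Then b = ((-83604) − 586·(-129714/161705))/165036 = -81456/161705.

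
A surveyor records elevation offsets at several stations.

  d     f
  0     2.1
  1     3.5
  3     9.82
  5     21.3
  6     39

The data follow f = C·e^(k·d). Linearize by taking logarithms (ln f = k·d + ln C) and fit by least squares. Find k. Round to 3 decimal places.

k = 0.476

Taking logs, ln f = k·d + ln C, so regress ln f on d.
Σd = 15.0000, Σ(d)² = 71.0000, Σln f = 11.0014, Σd·ln f = 45.3809.
Equations: 71.0000·k + 15.0000·ln C = 45.3809;  15.0000·k + 5·ln C = 11.0014.
Solving (det = 130.0000): k = 0.47603, ln C = 0.77219.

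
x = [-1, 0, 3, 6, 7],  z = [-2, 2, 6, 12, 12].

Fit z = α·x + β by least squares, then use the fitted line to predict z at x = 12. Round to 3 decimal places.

Sums needed: Σx·x = 95, Σx = 15, Σ1 = 5.
For Mᵀz: Σx·z = 176, Σz = 30.
Δ = 95·5 − 15² = 250.
α = (176·5 − 15·30)/250 = 43/25; β = (95·30 − 15·176)/250 = 21/25.
At x = 12: ẑ = (43/25)·(12) + (21/25)·(1) = 537/25.

ẑ = 21.480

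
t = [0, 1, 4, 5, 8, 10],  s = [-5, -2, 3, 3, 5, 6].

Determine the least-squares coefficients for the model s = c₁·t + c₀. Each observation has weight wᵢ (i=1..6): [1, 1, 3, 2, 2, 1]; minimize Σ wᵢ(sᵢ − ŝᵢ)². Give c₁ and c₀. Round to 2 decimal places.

c₁ = 0.99, c₀ = -2.47

With design matrix A, AᵀWA = [[327, 49]; [49, 10]] and AᵀWs = [204, 24]ᵀ.
Eliminating c₀: 10·(row 1) − 49·(row 2) gives 869·c₁ = 10·204 − 49·24 = 864, so c₁ = 864/869.
Then c₀ = (24 − 49·(864/869))/10 = -2148/869.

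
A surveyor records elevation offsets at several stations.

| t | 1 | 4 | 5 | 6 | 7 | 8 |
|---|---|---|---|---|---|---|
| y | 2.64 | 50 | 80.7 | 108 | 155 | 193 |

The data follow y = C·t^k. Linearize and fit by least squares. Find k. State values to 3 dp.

k = 2.077

Linearized form: ln y = k·ln t + ln C. From the 6 transformed points,
XᵀX = [[15.8331, 8.8128]; [8.8128, 6]], rhs = [41.6366, 24.2618]ᵀ  (here Σln t = 8.8128, Σ(ln t)² = 15.8331, Σln y = 24.2618, Σln t·ln y = 41.6366).
Solving (det = 17.3327): k = 2.07725, ln C = 0.99256.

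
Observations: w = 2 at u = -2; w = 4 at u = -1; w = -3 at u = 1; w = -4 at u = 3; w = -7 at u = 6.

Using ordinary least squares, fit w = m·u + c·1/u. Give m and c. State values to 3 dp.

m = -1.061, c = -2.174

The normal system AᵀA·[m, c]ᵀ = Aᵀw is [[51, 5]; [5, 43/18]]·[m, c]ᵀ = [-65, -21/2]ᵀ.
det = 51·(43/18) − 5² = 581/6.
m = ((-65)·(43/18) − 5·(-21/2))/(581/6) = -1850/1743; c = (51·(-21/2) − 5·(-65))/(581/6) = -1263/581.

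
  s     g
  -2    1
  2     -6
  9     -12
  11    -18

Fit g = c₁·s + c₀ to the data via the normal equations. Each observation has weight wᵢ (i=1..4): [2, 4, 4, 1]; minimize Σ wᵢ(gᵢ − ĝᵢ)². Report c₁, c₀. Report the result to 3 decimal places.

c₁ = -1.178, c₀ = -2.537

Entries of XᵀWX: Σwᵢ·s·s = 469, Σwᵢ·s = 51, Σwᵢ·1 = 11.
Moment sums: Σwᵢ·s·g = -682, Σwᵢ·g = -88.
So XᵀWX·[c₁, c₀]ᵀ = XᵀWg: [[469, 51]; [51, 11]]·[c₁, c₀]ᵀ = [-682, -88]ᵀ.
Eliminating c₀: 11·(row 1) − 51·(row 2) gives 2558·c₁ = 11·(-682) − 51·(-88) = -3014, so c₁ = -1507/1279.
Then c₀ = ((-88) − 51·(-1507/1279))/11 = -3245/1279.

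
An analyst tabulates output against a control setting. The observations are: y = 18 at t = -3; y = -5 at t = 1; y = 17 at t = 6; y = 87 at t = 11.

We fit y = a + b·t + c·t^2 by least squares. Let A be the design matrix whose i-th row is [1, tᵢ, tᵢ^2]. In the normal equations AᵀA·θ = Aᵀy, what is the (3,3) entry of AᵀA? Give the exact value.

Row 3 ↔ basis t^2, column 3 ↔ basis t^2, so (AᵀA)_{3,3} = Σᵢ (t^2)·(t^2) = (9)·(9) + (1)·(1) + (36)·(36) + (121)·(121) = 16019.

16019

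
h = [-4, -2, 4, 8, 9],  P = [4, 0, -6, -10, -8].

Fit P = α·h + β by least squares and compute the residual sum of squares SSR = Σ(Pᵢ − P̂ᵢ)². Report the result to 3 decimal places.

SSR = 7.882

Forming XᵀX = [[181, 15]; [15, 5]] and XᵀP = [-192, -20]ᵀ gives XᵀX·[α, β]ᵀ = XᵀP.
det = 181·5 − 15² = 680.
α = ((-192)·5 − 15·(-20))/680 = -33/34; β = (181·(-20) − 15·(-192))/680 = -37/34.
Residuals: 41/34, -29/34, -35/34, -39/34, 31/17; SSR = 134/17.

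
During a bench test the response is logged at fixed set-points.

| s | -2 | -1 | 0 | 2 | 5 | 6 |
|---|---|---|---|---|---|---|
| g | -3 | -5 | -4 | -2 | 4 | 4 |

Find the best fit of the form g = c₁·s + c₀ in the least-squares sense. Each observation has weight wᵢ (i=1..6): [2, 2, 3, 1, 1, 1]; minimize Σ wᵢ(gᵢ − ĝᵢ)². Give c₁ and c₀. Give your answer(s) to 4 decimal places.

c₁ = 1.1041, c₀ = -2.9729

With design matrix M, MᵀWM = [[75, 7]; [7, 10]] and MᵀWg = [62, -22]ᵀ.
det = 75·10 − 7² = 701.
c₁ = (62·10 − 7·(-22))/701 = 774/701; c₀ = (75·(-22) − 7·62)/701 = -2084/701.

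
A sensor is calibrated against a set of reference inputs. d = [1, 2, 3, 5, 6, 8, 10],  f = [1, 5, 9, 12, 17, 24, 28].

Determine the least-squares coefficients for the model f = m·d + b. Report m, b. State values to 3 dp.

The normal system XᵀX·[m, b]ᵀ = Xᵀf is [[239, 35]; [35, 7]]·[m, b]ᵀ = [672, 96]ᵀ.
Eliminating b: 7·(row 1) − 35·(row 2) gives 448·m = 7·672 − 35·96 = 1344, so m = 3.
Then b = (96 − 35·3)/7 = -9/7.

m = 3.000, b = -1.286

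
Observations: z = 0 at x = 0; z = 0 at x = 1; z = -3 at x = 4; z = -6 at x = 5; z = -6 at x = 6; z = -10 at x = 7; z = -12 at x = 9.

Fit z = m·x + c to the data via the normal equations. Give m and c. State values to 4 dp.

From the data, Σx·x = 208, Σx = 32, Σ1 = 7.
Right-hand side: Σx·z = -256, Σz = -37.
MᵀM·[m, c]ᵀ = Mᵀz becomes [[208, 32]; [32, 7]]·[m, c]ᵀ = [-256, -37]ᵀ.
Eliminating c: 7·(row 1) − 32·(row 2) gives 432·m = 7·(-256) − 32·(-37) = -608, so m = -38/27.
Then c = ((-37) − 32·(-38/27))/7 = 31/27.

m = -1.4074, c = 1.1481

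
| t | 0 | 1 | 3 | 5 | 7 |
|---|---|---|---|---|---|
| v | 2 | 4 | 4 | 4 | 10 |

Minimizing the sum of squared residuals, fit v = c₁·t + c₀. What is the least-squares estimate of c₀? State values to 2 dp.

Normal-equation sums: Σt·t = 84, Σt = 16, Σ1 = 5.
Moment sums: Σt·v = 106, Σv = 24.
AᵀA·[c₁, c₀]ᵀ = Aᵀv becomes [[84, 16]; [16, 5]]·[c₁, c₀]ᵀ = [106, 24]ᵀ.
det = 84·5 − 16² = 164.
c₁ = (106·5 − 16·24)/164 = 73/82; c₀ = (84·24 − 16·106)/164 = 80/41.

c₀ = 1.95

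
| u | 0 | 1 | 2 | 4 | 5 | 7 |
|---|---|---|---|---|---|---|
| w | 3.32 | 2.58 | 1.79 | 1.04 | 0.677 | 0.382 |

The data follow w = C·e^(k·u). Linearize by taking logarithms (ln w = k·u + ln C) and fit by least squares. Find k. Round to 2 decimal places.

k = -0.31

Let Y = ln w. Fitting Y = k·u + ln C by least squares:
Σu = 19.0000, Σ(u)² = 95.0000, Σln w = 1.4168, Σu·ln w = -6.4177.
Normal system: [[95.0000, 19.0000]; [19.0000, 6]]·[k, ln C]ᵀ = [-6.4177, 1.4168]ᵀ.
Δ = 95.0000·6 − (19.0000)² = 209.0000; k = (-6.4177·6 − 19.0000·1.4168)/209.0000 = -0.31304, ln C = (95.0000·1.4168 − 19.0000·-6.4177)/209.0000 = 1.22741.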